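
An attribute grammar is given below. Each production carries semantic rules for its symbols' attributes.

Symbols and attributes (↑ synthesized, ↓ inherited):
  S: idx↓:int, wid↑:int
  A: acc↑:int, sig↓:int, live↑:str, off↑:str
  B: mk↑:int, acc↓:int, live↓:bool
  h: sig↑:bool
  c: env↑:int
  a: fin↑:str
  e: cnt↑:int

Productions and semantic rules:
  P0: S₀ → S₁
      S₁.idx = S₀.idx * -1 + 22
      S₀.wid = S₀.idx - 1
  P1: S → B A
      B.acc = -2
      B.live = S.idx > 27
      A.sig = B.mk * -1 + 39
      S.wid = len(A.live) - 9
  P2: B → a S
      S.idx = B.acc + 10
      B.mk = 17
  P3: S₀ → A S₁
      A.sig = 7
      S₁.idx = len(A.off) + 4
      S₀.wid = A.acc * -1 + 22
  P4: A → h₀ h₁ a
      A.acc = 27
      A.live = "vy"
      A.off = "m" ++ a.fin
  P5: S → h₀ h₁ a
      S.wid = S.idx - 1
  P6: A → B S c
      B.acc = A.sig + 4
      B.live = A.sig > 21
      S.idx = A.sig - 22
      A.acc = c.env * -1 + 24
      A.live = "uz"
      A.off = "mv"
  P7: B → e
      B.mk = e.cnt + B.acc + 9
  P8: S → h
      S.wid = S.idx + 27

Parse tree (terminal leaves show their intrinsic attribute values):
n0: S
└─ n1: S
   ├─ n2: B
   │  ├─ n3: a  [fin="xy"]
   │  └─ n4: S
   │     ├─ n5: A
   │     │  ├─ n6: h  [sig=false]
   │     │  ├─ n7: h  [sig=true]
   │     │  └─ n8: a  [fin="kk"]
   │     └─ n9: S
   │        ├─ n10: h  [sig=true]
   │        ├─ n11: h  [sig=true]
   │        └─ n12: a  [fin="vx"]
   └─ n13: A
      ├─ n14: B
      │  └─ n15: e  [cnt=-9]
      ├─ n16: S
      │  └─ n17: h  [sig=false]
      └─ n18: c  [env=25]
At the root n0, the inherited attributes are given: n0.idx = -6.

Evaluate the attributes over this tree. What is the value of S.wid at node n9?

1. n0.idx = -6  [given at root]
2. n1.idx = 28  [S₀.idx * -1 + 22]
3. n2.acc = -2  [-2]
4. n2.live = true  [S.idx > 27]
5. n3.fin = "xy"  [terminal]
6. n4.idx = 8  [B.acc + 10]
7. n5.sig = 7  [7]
8. n6.sig = false  [terminal]
9. n7.sig = true  [terminal]
10. n8.fin = "kk"  [terminal]
11. n5.acc = 27  [27]
12. n5.live = "vy"  ["vy"]
13. n5.off = "mkk"  ["m" ++ a.fin]
14. n9.idx = 7  [len(A.off) + 4]
15. n10.sig = true  [terminal]
16. n11.sig = true  [terminal]
17. n12.fin = "vx"  [terminal]
18. n9.wid = 6  [S.idx - 1]
19. n4.wid = -5  [A.acc * -1 + 22]
20. n2.mk = 17  [17]
21. n13.sig = 22  [B.mk * -1 + 39]
22. n14.acc = 26  [A.sig + 4]
23. n14.live = true  [A.sig > 21]
24. n15.cnt = -9  [terminal]
25. n14.mk = 26  [e.cnt + B.acc + 9]
26. n16.idx = 0  [A.sig - 22]
27. n17.sig = false  [terminal]
28. n16.wid = 27  [S.idx + 27]
29. n18.env = 25  [terminal]
30. n13.acc = -1  [c.env * -1 + 24]
31. n13.live = "uz"  ["uz"]
32. n13.off = "mv"  ["mv"]
33. n1.wid = -7  [len(A.live) - 9]
34. n0.wid = -7  [S₀.idx - 1]

6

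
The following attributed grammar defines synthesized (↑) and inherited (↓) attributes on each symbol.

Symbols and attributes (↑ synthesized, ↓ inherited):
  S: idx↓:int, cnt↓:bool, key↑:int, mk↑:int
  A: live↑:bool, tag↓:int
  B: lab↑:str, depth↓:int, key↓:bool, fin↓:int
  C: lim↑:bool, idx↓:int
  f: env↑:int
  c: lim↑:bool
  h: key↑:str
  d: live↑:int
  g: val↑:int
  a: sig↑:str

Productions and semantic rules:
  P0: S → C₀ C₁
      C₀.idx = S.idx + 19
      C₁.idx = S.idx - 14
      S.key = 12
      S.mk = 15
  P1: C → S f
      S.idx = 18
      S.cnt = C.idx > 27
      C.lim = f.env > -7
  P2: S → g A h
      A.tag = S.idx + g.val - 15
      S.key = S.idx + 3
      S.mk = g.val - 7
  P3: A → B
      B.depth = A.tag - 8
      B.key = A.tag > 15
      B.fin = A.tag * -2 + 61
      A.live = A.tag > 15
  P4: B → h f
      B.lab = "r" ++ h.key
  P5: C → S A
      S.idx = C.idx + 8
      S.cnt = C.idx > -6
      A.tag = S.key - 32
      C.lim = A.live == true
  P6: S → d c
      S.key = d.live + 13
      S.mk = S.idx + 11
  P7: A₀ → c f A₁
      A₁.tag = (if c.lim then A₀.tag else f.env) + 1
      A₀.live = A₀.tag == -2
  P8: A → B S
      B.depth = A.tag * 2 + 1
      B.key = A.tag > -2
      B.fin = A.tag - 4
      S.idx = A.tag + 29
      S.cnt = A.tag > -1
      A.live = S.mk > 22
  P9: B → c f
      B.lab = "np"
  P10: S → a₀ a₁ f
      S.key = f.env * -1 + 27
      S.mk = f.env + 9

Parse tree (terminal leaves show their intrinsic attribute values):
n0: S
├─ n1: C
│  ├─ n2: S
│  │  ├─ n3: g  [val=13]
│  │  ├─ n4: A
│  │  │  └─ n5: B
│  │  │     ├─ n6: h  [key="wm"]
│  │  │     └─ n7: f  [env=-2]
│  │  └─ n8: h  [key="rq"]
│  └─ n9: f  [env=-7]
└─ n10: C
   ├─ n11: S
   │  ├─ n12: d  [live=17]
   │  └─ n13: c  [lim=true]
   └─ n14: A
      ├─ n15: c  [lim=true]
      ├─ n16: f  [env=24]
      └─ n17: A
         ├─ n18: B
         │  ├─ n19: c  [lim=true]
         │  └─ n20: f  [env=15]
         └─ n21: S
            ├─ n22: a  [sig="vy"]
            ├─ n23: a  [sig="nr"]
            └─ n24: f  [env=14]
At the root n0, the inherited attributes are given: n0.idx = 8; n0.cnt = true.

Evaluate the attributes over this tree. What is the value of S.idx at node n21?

28

1. n0.idx = 8  [given at root]
2. n0.cnt = true  [given at root]
3. n1.idx = 27  [S.idx + 19]
4. n2.idx = 18  [18]
5. n2.cnt = false  [C.idx > 27]
6. n3.val = 13  [terminal]
7. n4.tag = 16  [S.idx + g.val - 15]
8. n5.depth = 8  [A.tag - 8]
9. n5.key = true  [A.tag > 15]
10. n5.fin = 29  [A.tag * -2 + 61]
11. n6.key = "wm"  [terminal]
12. n7.env = -2  [terminal]
13. n5.lab = "rwm"  ["r" ++ h.key]
14. n4.live = true  [A.tag > 15]
15. n8.key = "rq"  [terminal]
16. n2.key = 21  [S.idx + 3]
17. n2.mk = 6  [g.val - 7]
18. n9.env = -7  [terminal]
19. n1.lim = false  [f.env > -7]
20. n10.idx = -6  [S.idx - 14]
21. n11.idx = 2  [C.idx + 8]
22. n11.cnt = false  [C.idx > -6]
23. n12.live = 17  [terminal]
24. n13.lim = true  [terminal]
25. n11.key = 30  [d.live + 13]
26. n11.mk = 13  [S.idx + 11]
27. n14.tag = -2  [S.key - 32]
28. n15.lim = true  [terminal]
29. n16.env = 24  [terminal]
30. n17.tag = -1  [(if c.lim then A₀.tag else f.env) + 1]
31. n18.depth = -1  [A.tag * 2 + 1]
32. n18.key = true  [A.tag > -2]
33. n18.fin = -5  [A.tag - 4]
34. n19.lim = true  [terminal]
35. n20.env = 15  [terminal]
36. n18.lab = "np"  ["np"]
37. n21.idx = 28  [A.tag + 29]
38. n21.cnt = false  [A.tag > -1]
39. n22.sig = "vy"  [terminal]
40. n23.sig = "nr"  [terminal]
41. n24.env = 14  [terminal]
42. n21.key = 13  [f.env * -1 + 27]
43. n21.mk = 23  [f.env + 9]
44. n17.live = true  [S.mk > 22]
45. n14.live = true  [A₀.tag == -2]
46. n10.lim = true  [A.live == true]
47. n0.key = 12  [12]
48. n0.mk = 15  [15]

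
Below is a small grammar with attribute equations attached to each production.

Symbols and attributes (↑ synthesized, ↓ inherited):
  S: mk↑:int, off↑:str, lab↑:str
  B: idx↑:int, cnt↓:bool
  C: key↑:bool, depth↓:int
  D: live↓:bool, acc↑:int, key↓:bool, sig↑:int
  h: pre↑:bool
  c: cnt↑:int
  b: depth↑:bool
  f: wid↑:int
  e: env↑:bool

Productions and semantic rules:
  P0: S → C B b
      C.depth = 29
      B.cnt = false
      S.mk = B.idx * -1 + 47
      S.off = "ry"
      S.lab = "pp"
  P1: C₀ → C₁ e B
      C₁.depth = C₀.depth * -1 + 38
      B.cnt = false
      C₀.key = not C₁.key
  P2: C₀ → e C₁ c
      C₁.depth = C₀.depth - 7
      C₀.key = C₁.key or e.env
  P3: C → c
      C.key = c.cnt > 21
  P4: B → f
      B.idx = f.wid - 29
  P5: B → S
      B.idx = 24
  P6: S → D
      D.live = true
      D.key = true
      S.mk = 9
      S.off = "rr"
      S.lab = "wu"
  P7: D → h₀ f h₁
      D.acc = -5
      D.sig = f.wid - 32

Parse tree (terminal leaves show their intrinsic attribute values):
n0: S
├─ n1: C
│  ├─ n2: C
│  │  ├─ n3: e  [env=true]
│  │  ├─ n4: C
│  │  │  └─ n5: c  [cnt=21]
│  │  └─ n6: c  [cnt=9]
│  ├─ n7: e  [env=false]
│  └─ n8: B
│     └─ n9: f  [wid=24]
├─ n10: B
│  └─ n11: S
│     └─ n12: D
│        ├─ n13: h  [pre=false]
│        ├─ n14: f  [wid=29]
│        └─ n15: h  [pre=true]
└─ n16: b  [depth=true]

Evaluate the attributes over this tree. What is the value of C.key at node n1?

1. n1.depth = 29  [29]
2. n2.depth = 9  [C₀.depth * -1 + 38]
3. n3.env = true  [terminal]
4. n4.depth = 2  [C₀.depth - 7]
5. n5.cnt = 21  [terminal]
6. n4.key = false  [c.cnt > 21]
7. n6.cnt = 9  [terminal]
8. n2.key = true  [C₁.key or e.env]
9. n7.env = false  [terminal]
10. n8.cnt = false  [false]
11. n9.wid = 24  [terminal]
12. n8.idx = -5  [f.wid - 29]
13. n1.key = false  [not C₁.key]
14. n10.cnt = false  [false]
15. n12.live = true  [true]
16. n12.key = true  [true]
17. n13.pre = false  [terminal]
18. n14.wid = 29  [terminal]
19. n15.pre = true  [terminal]
20. n12.acc = -5  [-5]
21. n12.sig = -3  [f.wid - 32]
22. n11.mk = 9  [9]
23. n11.off = "rr"  ["rr"]
24. n11.lab = "wu"  ["wu"]
25. n10.idx = 24  [24]
26. n16.depth = true  [terminal]
27. n0.mk = 23  [B.idx * -1 + 47]
28. n0.off = "ry"  ["ry"]
29. n0.lab = "pp"  ["pp"]

false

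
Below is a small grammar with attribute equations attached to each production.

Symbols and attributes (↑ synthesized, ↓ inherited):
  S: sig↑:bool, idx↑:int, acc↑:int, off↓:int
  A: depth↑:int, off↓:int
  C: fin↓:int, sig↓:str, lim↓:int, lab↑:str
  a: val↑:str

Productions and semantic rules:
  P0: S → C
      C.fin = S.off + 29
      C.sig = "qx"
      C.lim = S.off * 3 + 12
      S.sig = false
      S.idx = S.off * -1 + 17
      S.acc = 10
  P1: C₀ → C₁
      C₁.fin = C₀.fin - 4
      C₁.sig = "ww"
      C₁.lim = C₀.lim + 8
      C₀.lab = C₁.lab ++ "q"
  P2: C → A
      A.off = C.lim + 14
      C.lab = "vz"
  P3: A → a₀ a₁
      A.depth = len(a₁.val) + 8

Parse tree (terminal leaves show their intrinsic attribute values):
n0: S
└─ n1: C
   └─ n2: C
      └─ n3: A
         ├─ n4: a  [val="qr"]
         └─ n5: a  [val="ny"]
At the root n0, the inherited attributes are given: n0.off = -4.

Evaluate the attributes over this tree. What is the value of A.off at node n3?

1. n0.off = -4  [given at root]
2. n1.fin = 25  [S.off + 29]
3. n1.sig = "qx"  ["qx"]
4. n1.lim = 0  [S.off * 3 + 12]
5. n2.fin = 21  [C₀.fin - 4]
6. n2.sig = "ww"  ["ww"]
7. n2.lim = 8  [C₀.lim + 8]
8. n3.off = 22  [C.lim + 14]
9. n4.val = "qr"  [terminal]
10. n5.val = "ny"  [terminal]
11. n3.depth = 10  [len(a₁.val) + 8]
12. n2.lab = "vz"  ["vz"]
13. n1.lab = "vzq"  [C₁.lab ++ "q"]
14. n0.sig = false  [false]
15. n0.idx = 21  [S.off * -1 + 17]
16. n0.acc = 10  [10]

22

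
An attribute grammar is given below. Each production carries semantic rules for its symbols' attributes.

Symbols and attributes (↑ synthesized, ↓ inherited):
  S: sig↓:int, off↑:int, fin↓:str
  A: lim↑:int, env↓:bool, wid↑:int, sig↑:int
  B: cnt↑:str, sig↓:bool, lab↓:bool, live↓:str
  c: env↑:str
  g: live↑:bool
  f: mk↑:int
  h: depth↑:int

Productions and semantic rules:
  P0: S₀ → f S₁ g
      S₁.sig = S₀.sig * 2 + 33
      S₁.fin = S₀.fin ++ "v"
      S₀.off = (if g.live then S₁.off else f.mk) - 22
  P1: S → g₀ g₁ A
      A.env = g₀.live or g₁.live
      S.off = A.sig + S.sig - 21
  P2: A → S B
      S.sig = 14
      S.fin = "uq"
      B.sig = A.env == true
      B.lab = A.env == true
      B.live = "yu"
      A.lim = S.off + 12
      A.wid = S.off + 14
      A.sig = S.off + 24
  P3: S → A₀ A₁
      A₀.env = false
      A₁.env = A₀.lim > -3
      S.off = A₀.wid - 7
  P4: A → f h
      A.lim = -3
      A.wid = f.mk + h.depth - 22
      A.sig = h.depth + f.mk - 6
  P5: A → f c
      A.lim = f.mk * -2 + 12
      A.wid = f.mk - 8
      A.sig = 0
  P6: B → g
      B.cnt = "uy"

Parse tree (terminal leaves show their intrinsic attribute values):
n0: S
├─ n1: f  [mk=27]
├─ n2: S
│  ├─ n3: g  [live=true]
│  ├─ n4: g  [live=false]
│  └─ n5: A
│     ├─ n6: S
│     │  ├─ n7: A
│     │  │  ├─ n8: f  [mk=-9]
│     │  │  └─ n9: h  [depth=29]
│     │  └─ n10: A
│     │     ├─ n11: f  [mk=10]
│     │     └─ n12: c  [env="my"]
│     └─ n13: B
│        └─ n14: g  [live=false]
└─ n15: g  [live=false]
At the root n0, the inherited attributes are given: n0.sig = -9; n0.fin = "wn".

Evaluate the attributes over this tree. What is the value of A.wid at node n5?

5

1. n0.sig = -9  [given at root]
2. n0.fin = "wn"  [given at root]
3. n1.mk = 27  [terminal]
4. n2.sig = 15  [S₀.sig * 2 + 33]
5. n2.fin = "wnv"  [S₀.fin ++ "v"]
6. n3.live = true  [terminal]
7. n4.live = false  [terminal]
8. n5.env = true  [g₀.live or g₁.live]
9. n6.sig = 14  [14]
10. n6.fin = "uq"  ["uq"]
11. n7.env = false  [false]
12. n8.mk = -9  [terminal]
13. n9.depth = 29  [terminal]
14. n7.lim = -3  [-3]
15. n7.wid = -2  [f.mk + h.depth - 22]
16. n7.sig = 14  [h.depth + f.mk - 6]
17. n10.env = false  [A₀.lim > -3]
18. n11.mk = 10  [terminal]
19. n12.env = "my"  [terminal]
20. n10.lim = -8  [f.mk * -2 + 12]
21. n10.wid = 2  [f.mk - 8]
22. n10.sig = 0  [0]
23. n6.off = -9  [A₀.wid - 7]
24. n13.sig = true  [A.env == true]
25. n13.lab = true  [A.env == true]
26. n13.live = "yu"  ["yu"]
27. n14.live = false  [terminal]
28. n13.cnt = "uy"  ["uy"]
29. n5.lim = 3  [S.off + 12]
30. n5.wid = 5  [S.off + 14]
31. n5.sig = 15  [S.off + 24]
32. n2.off = 9  [A.sig + S.sig - 21]
33. n15.live = false  [terminal]
34. n0.off = 5  [(if g.live then S₁.off else f.mk) - 22]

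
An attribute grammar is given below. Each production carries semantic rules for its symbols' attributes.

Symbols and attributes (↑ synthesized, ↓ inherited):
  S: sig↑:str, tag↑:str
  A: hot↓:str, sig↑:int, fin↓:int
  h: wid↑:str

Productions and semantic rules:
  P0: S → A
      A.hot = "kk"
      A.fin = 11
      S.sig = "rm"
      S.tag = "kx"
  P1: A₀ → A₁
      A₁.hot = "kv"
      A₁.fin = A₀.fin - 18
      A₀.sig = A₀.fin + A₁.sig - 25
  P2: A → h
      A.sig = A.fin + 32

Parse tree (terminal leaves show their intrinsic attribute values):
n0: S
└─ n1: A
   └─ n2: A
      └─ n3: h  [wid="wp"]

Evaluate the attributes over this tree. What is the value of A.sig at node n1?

11

1. n1.hot = "kk"  ["kk"]
2. n1.fin = 11  [11]
3. n2.hot = "kv"  ["kv"]
4. n2.fin = -7  [A₀.fin - 18]
5. n3.wid = "wp"  [terminal]
6. n2.sig = 25  [A.fin + 32]
7. n1.sig = 11  [A₀.fin + A₁.sig - 25]
8. n0.sig = "rm"  ["rm"]
9. n0.tag = "kx"  ["kx"]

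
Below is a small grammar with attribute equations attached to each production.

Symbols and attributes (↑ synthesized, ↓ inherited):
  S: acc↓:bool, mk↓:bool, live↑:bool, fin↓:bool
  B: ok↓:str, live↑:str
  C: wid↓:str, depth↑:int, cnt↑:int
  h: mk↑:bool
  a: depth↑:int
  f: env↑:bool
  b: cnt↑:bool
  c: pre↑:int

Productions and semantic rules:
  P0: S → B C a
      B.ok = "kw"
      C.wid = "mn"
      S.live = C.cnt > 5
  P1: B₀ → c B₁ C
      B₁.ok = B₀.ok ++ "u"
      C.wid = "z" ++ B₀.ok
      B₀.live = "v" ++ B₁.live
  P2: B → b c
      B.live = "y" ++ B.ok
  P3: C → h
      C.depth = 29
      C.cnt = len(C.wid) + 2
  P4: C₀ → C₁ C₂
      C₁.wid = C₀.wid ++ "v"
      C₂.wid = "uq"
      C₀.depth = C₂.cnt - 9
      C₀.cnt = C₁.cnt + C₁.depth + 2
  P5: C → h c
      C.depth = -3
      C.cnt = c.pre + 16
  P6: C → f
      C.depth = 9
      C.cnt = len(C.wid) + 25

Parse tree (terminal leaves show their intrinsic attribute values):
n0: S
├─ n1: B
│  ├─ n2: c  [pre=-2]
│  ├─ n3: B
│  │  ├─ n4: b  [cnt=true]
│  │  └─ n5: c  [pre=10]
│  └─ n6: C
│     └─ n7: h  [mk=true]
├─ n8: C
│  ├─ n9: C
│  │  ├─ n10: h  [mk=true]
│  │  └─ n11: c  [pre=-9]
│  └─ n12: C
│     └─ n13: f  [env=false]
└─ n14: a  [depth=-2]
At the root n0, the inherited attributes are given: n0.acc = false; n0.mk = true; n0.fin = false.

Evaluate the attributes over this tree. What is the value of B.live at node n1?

1. n0.acc = false  [given at root]
2. n0.mk = true  [given at root]
3. n0.fin = false  [given at root]
4. n1.ok = "kw"  ["kw"]
5. n2.pre = -2  [terminal]
6. n3.ok = "kwu"  [B₀.ok ++ "u"]
7. n4.cnt = true  [terminal]
8. n5.pre = 10  [terminal]
9. n3.live = "ykwu"  ["y" ++ B.ok]
10. n6.wid = "zkw"  ["z" ++ B₀.ok]
11. n7.mk = true  [terminal]
12. n6.depth = 29  [29]
13. n6.cnt = 5  [len(C.wid) + 2]
14. n1.live = "vykwu"  ["v" ++ B₁.live]
15. n8.wid = "mn"  ["mn"]
16. n9.wid = "mnv"  [C₀.wid ++ "v"]
17. n10.mk = true  [terminal]
18. n11.pre = -9  [terminal]
19. n9.depth = -3  [-3]
20. n9.cnt = 7  [c.pre + 16]
21. n12.wid = "uq"  ["uq"]
22. n13.env = false  [terminal]
23. n12.depth = 9  [9]
24. n12.cnt = 27  [len(C.wid) + 25]
25. n8.depth = 18  [C₂.cnt - 9]
26. n8.cnt = 6  [C₁.cnt + C₁.depth + 2]
27. n14.depth = -2  [terminal]
28. n0.live = true  [C.cnt > 5]

"vykwu"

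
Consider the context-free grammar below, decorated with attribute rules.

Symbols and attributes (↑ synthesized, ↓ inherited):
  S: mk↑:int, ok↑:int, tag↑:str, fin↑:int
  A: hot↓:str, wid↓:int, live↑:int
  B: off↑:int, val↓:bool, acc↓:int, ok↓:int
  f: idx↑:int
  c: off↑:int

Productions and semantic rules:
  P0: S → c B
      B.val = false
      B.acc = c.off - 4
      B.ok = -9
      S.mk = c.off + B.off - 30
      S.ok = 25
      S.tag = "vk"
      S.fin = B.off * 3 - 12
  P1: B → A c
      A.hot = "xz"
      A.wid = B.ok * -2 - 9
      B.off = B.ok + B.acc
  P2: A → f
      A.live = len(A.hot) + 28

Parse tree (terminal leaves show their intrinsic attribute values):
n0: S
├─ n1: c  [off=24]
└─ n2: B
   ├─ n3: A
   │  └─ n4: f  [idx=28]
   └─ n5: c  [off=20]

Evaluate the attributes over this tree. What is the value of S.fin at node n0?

21

1. n1.off = 24  [terminal]
2. n2.val = false  [false]
3. n2.acc = 20  [c.off - 4]
4. n2.ok = -9  [-9]
5. n3.hot = "xz"  ["xz"]
6. n3.wid = 9  [B.ok * -2 - 9]
7. n4.idx = 28  [terminal]
8. n3.live = 30  [len(A.hot) + 28]
9. n5.off = 20  [terminal]
10. n2.off = 11  [B.ok + B.acc]
11. n0.mk = 5  [c.off + B.off - 30]
12. n0.ok = 25  [25]
13. n0.tag = "vk"  ["vk"]
14. n0.fin = 21  [B.off * 3 - 12]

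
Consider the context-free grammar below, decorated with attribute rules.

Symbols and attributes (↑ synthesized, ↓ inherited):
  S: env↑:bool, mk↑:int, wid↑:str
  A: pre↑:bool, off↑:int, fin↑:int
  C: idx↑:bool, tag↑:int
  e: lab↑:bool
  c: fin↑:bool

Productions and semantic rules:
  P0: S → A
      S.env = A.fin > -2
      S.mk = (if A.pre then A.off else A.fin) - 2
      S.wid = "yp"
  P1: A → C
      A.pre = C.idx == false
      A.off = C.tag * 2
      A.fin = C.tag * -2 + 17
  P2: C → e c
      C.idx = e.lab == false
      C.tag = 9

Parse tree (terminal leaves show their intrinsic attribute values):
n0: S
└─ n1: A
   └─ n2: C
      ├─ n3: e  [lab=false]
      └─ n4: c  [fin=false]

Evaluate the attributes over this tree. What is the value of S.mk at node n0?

1. n3.lab = false  [terminal]
2. n4.fin = false  [terminal]
3. n2.idx = true  [e.lab == false]
4. n2.tag = 9  [9]
5. n1.pre = false  [C.idx == false]
6. n1.off = 18  [C.tag * 2]
7. n1.fin = -1  [C.tag * -2 + 17]
8. n0.env = true  [A.fin > -2]
9. n0.mk = -3  [(if A.pre then A.off else A.fin) - 2]
10. n0.wid = "yp"  ["yp"]

-3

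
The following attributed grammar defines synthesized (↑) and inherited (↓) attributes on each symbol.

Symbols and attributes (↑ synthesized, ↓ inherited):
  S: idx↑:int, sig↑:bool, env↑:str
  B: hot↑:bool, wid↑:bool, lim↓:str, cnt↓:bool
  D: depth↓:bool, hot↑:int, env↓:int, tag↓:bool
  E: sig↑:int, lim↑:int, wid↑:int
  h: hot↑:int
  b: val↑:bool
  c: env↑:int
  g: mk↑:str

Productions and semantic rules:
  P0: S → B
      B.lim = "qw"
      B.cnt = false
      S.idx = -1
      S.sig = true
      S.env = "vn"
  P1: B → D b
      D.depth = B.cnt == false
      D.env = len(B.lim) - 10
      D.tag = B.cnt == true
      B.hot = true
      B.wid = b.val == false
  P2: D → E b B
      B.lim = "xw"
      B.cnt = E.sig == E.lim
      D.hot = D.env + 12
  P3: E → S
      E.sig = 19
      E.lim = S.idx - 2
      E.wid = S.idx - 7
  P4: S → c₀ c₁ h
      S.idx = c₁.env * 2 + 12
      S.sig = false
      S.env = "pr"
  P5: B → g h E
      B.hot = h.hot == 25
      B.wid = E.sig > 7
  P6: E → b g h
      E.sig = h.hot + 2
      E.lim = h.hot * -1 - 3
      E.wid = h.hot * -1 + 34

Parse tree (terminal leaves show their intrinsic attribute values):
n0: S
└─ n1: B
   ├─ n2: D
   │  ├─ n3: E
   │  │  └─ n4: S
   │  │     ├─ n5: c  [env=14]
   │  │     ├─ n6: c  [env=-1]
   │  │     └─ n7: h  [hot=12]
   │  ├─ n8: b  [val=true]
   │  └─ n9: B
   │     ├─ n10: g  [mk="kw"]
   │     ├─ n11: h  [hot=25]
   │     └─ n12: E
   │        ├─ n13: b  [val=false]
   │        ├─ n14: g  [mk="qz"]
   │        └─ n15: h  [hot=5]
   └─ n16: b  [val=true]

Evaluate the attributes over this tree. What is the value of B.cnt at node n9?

1. n1.lim = "qw"  ["qw"]
2. n1.cnt = false  [false]
3. n2.depth = true  [B.cnt == false]
4. n2.env = -8  [len(B.lim) - 10]
5. n2.tag = false  [B.cnt == true]
6. n5.env = 14  [terminal]
7. n6.env = -1  [terminal]
8. n7.hot = 12  [terminal]
9. n4.idx = 10  [c₁.env * 2 + 12]
10. n4.sig = false  [false]
11. n4.env = "pr"  ["pr"]
12. n3.sig = 19  [19]
13. n3.lim = 8  [S.idx - 2]
14. n3.wid = 3  [S.idx - 7]
15. n8.val = true  [terminal]
16. n9.lim = "xw"  ["xw"]
17. n9.cnt = false  [E.sig == E.lim]
18. n10.mk = "kw"  [terminal]
19. n11.hot = 25  [terminal]
20. n13.val = false  [terminal]
21. n14.mk = "qz"  [terminal]
22. n15.hot = 5  [terminal]
23. n12.sig = 7  [h.hot + 2]
24. n12.lim = -8  [h.hot * -1 - 3]
25. n12.wid = 29  [h.hot * -1 + 34]
26. n9.hot = true  [h.hot == 25]
27. n9.wid = false  [E.sig > 7]
28. n2.hot = 4  [D.env + 12]
29. n16.val = true  [terminal]
30. n1.hot = true  [true]
31. n1.wid = false  [b.val == false]
32. n0.idx = -1  [-1]
33. n0.sig = true  [true]
34. n0.env = "vn"  ["vn"]

false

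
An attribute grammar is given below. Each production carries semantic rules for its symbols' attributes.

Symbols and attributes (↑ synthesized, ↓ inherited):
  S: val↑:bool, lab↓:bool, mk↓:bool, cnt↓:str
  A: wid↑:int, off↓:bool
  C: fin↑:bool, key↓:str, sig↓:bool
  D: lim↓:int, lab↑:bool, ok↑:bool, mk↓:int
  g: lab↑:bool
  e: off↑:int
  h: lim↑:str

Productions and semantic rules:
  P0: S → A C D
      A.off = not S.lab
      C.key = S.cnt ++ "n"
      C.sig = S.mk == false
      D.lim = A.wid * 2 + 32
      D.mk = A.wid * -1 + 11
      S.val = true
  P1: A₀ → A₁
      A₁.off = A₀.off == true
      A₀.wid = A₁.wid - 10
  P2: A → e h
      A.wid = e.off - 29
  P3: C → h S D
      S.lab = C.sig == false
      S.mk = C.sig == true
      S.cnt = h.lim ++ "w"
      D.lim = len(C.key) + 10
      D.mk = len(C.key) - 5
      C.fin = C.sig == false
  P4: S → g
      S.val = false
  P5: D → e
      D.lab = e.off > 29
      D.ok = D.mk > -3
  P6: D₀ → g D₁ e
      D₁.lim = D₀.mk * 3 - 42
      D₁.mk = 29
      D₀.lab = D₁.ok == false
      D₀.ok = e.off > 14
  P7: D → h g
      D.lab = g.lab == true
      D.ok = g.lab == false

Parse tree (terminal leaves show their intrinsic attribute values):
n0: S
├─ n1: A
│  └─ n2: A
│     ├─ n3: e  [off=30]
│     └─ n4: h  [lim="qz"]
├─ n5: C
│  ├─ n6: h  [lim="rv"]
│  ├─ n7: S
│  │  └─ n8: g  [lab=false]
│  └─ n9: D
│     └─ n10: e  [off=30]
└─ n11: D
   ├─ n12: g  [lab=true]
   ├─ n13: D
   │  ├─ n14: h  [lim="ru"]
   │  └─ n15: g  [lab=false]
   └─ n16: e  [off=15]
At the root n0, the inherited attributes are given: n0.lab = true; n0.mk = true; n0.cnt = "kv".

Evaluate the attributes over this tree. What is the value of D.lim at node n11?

1. n0.lab = true  [given at root]
2. n0.mk = true  [given at root]
3. n0.cnt = "kv"  [given at root]
4. n1.off = false  [not S.lab]
5. n2.off = false  [A₀.off == true]
6. n3.off = 30  [terminal]
7. n4.lim = "qz"  [terminal]
8. n2.wid = 1  [e.off - 29]
9. n1.wid = -9  [A₁.wid - 10]
10. n5.key = "kvn"  [S.cnt ++ "n"]
11. n5.sig = false  [S.mk == false]
12. n6.lim = "rv"  [terminal]
13. n7.lab = true  [C.sig == false]
14. n7.mk = false  [C.sig == true]
15. n7.cnt = "rvw"  [h.lim ++ "w"]
16. n8.lab = false  [terminal]
17. n7.val = false  [false]
18. n9.lim = 13  [len(C.key) + 10]
19. n9.mk = -2  [len(C.key) - 5]
20. n10.off = 30  [terminal]
21. n9.lab = true  [e.off > 29]
22. n9.ok = true  [D.mk > -3]
23. n5.fin = true  [C.sig == false]
24. n11.lim = 14  [A.wid * 2 + 32]
25. n11.mk = 20  [A.wid * -1 + 11]
26. n12.lab = true  [terminal]
27. n13.lim = 18  [D₀.mk * 3 - 42]
28. n13.mk = 29  [29]
29. n14.lim = "ru"  [terminal]
30. n15.lab = false  [terminal]
31. n13.lab = false  [g.lab == true]
32. n13.ok = true  [g.lab == false]
33. n16.off = 15  [terminal]
34. n11.lab = false  [D₁.ok == false]
35. n11.ok = true  [e.off > 14]
36. n0.val = true  [true]

14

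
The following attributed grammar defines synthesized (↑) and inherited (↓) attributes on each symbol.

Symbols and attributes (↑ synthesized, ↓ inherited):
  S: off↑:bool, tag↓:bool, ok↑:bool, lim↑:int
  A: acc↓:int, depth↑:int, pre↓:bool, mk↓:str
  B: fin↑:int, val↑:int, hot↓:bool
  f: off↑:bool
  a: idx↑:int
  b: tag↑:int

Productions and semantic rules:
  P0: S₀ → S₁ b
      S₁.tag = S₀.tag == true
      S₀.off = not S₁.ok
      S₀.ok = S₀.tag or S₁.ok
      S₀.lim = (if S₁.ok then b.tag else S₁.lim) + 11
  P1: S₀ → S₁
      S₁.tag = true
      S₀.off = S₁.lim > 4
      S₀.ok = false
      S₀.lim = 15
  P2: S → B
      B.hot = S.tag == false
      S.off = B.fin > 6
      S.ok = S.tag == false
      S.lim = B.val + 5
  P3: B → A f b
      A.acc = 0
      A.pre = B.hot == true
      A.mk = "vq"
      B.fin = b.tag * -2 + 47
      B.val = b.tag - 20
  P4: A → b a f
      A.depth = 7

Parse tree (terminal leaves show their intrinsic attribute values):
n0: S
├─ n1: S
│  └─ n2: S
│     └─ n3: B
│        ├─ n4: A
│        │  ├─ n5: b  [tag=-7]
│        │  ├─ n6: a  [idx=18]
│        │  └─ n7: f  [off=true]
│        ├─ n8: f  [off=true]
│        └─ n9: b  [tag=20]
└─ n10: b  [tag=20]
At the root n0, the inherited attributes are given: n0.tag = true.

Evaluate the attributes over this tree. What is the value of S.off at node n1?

1. n0.tag = true  [given at root]
2. n1.tag = true  [S₀.tag == true]
3. n2.tag = true  [true]
4. n3.hot = false  [S.tag == false]
5. n4.acc = 0  [0]
6. n4.pre = false  [B.hot == true]
7. n4.mk = "vq"  ["vq"]
8. n5.tag = -7  [terminal]
9. n6.idx = 18  [terminal]
10. n7.off = true  [terminal]
11. n4.depth = 7  [7]
12. n8.off = true  [terminal]
13. n9.tag = 20  [terminal]
14. n3.fin = 7  [b.tag * -2 + 47]
15. n3.val = 0  [b.tag - 20]
16. n2.off = true  [B.fin > 6]
17. n2.ok = false  [S.tag == false]
18. n2.lim = 5  [B.val + 5]
19. n1.off = true  [S₁.lim > 4]
20. n1.ok = false  [false]
21. n1.lim = 15  [15]
22. n10.tag = 20  [terminal]
23. n0.off = true  [not S₁.ok]
24. n0.ok = true  [S₀.tag or S₁.ok]
25. n0.lim = 26  [(if S₁.ok then b.tag else S₁.lim) + 11]

true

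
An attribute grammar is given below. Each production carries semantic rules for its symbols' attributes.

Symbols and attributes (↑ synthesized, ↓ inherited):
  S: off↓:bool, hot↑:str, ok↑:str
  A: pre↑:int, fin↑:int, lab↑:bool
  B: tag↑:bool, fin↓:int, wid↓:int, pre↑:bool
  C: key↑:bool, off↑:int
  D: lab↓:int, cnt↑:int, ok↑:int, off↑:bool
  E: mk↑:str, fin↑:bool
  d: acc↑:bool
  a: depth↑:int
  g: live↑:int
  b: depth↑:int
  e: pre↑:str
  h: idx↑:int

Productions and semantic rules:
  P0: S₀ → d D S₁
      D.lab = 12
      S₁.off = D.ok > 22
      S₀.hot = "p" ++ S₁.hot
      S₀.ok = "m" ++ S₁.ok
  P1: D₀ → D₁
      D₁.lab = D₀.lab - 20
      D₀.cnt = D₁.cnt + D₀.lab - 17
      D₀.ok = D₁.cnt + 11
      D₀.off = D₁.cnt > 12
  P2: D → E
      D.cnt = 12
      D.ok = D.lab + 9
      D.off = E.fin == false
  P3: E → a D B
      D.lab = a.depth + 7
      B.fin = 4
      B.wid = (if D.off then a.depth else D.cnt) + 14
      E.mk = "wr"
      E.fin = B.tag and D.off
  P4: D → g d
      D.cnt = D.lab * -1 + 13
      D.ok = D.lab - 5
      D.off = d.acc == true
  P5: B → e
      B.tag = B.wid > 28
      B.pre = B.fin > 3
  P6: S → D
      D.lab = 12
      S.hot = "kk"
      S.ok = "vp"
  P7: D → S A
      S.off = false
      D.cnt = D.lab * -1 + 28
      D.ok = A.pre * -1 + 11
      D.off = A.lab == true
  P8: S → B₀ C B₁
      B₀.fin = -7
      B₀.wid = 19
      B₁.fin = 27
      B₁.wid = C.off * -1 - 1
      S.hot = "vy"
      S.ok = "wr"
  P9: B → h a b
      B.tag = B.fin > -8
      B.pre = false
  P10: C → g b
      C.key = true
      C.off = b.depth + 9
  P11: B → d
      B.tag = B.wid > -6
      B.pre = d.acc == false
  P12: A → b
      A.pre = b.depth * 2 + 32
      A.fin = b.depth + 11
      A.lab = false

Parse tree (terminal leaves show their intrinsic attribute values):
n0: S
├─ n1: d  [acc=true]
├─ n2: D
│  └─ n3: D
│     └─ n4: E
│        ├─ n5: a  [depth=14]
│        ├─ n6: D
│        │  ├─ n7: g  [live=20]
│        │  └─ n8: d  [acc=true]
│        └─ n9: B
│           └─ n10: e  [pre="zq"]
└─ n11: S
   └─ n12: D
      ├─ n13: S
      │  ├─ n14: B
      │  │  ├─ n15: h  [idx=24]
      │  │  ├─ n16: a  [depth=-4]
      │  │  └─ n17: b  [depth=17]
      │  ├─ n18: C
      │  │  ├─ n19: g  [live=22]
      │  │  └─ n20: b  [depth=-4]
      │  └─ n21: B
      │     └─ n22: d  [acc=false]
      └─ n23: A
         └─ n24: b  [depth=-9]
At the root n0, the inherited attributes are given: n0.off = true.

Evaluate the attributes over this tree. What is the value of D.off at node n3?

1. n0.off = true  [given at root]
2. n1.acc = true  [terminal]
3. n2.lab = 12  [12]
4. n3.lab = -8  [D₀.lab - 20]
5. n5.depth = 14  [terminal]
6. n6.lab = 21  [a.depth + 7]
7. n7.live = 20  [terminal]
8. n8.acc = true  [terminal]
9. n6.cnt = -8  [D.lab * -1 + 13]
10. n6.ok = 16  [D.lab - 5]
11. n6.off = true  [d.acc == true]
12. n9.fin = 4  [4]
13. n9.wid = 28  [(if D.off then a.depth else D.cnt) + 14]
14. n10.pre = "zq"  [terminal]
15. n9.tag = false  [B.wid > 28]
16. n9.pre = true  [B.fin > 3]
17. n4.mk = "wr"  ["wr"]
18. n4.fin = false  [B.tag and D.off]
19. n3.cnt = 12  [12]
20. n3.ok = 1  [D.lab + 9]
21. n3.off = true  [E.fin == false]
22. n2.cnt = 7  [D₁.cnt + D₀.lab - 17]
23. n2.ok = 23  [D₁.cnt + 11]
24. n2.off = false  [D₁.cnt > 12]
25. n11.off = true  [D.ok > 22]
26. n12.lab = 12  [12]
27. n13.off = false  [false]
28. n14.fin = -7  [-7]
29. n14.wid = 19  [19]
30. n15.idx = 24  [terminal]
31. n16.depth = -4  [terminal]
32. n17.depth = 17  [terminal]
33. n14.tag = true  [B.fin > -8]
34. n14.pre = false  [false]
35. n19.live = 22  [terminal]
36. n20.depth = -4  [terminal]
37. n18.key = true  [true]
38. n18.off = 5  [b.depth + 9]
39. n21.fin = 27  [27]
40. n21.wid = -6  [C.off * -1 - 1]
41. n22.acc = false  [terminal]
42. n21.tag = false  [B.wid > -6]
43. n21.pre = true  [d.acc == false]
44. n13.hot = "vy"  ["vy"]
45. n13.ok = "wr"  ["wr"]
46. n24.depth = -9  [terminal]
47. n23.pre = 14  [b.depth * 2 + 32]
48. n23.fin = 2  [b.depth + 11]
49. n23.lab = false  [false]
50. n12.cnt = 16  [D.lab * -1 + 28]
51. n12.ok = -3  [A.pre * -1 + 11]
52. n12.off = false  [A.lab == true]
53. n11.hot = "kk"  ["kk"]
54. n11.ok = "vp"  ["vp"]
55. n0.hot = "pkk"  ["p" ++ S₁.hot]
56. n0.ok = "mvp"  ["m" ++ S₁.ok]

true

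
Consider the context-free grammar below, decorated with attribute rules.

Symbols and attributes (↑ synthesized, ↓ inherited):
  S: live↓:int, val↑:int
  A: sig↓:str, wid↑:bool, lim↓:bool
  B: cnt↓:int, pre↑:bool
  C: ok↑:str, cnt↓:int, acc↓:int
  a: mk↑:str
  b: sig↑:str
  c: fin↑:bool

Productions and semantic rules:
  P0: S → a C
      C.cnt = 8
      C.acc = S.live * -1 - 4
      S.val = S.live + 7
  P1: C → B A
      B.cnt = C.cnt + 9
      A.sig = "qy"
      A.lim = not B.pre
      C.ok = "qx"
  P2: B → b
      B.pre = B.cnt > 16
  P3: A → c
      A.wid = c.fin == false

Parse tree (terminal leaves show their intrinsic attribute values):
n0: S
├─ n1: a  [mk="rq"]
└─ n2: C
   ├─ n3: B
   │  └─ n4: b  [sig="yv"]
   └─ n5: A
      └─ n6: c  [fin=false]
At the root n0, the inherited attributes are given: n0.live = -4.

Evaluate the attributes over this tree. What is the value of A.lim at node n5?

1. n0.live = -4  [given at root]
2. n1.mk = "rq"  [terminal]
3. n2.cnt = 8  [8]
4. n2.acc = 0  [S.live * -1 - 4]
5. n3.cnt = 17  [C.cnt + 9]
6. n4.sig = "yv"  [terminal]
7. n3.pre = true  [B.cnt > 16]
8. n5.sig = "qy"  ["qy"]
9. n5.lim = false  [not B.pre]
10. n6.fin = false  [terminal]
11. n5.wid = true  [c.fin == false]
12. n2.ok = "qx"  ["qx"]
13. n0.val = 3  [S.live + 7]

false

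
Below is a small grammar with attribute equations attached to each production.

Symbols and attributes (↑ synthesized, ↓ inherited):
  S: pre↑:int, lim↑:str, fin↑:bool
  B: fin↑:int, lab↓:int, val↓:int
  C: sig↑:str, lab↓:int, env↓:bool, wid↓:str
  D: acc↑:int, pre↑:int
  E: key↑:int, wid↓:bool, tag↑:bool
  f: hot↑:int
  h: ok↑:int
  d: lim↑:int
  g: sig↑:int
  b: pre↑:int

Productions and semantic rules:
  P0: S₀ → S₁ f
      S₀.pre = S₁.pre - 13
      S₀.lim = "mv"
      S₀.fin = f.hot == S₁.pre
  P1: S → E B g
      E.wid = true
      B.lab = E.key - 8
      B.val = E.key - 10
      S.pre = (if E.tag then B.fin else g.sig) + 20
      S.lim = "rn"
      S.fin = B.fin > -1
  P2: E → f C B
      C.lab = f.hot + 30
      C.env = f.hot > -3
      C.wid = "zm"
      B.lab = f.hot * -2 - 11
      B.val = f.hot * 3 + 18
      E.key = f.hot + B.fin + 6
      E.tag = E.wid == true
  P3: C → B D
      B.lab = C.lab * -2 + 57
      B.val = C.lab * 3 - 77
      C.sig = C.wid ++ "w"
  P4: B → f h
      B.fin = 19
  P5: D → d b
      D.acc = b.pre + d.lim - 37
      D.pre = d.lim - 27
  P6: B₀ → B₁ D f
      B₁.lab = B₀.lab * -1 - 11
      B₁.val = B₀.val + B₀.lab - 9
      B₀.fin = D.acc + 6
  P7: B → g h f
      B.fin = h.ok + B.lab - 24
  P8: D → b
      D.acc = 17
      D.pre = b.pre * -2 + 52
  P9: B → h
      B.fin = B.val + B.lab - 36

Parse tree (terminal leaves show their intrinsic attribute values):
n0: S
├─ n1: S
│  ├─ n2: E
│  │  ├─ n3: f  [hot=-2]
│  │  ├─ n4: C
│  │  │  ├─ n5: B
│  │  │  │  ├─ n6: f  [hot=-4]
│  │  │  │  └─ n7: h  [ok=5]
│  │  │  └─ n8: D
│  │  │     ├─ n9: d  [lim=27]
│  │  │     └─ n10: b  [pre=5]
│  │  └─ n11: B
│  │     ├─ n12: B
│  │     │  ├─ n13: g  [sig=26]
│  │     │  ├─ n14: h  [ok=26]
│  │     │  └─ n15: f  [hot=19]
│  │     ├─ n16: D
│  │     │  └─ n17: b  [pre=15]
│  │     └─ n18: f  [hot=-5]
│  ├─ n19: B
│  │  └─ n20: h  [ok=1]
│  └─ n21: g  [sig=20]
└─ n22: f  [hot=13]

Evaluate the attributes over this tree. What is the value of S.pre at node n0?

1. n2.wid = true  [true]
2. n3.hot = -2  [terminal]
3. n4.lab = 28  [f.hot + 30]
4. n4.env = true  [f.hot > -3]
5. n4.wid = "zm"  ["zm"]
6. n5.lab = 1  [C.lab * -2 + 57]
7. n5.val = 7  [C.lab * 3 - 77]
8. n6.hot = -4  [terminal]
9. n7.ok = 5  [terminal]
10. n5.fin = 19  [19]
11. n9.lim = 27  [terminal]
12. n10.pre = 5  [terminal]
13. n8.acc = -5  [b.pre + d.lim - 37]
14. n8.pre = 0  [d.lim - 27]
15. n4.sig = "zmw"  [C.wid ++ "w"]
16. n11.lab = -7  [f.hot * -2 - 11]
17. n11.val = 12  [f.hot * 3 + 18]
18. n12.lab = -4  [B₀.lab * -1 - 11]
19. n12.val = -4  [B₀.val + B₀.lab - 9]
20. n13.sig = 26  [terminal]
21. n14.ok = 26  [terminal]
22. n15.hot = 19  [terminal]
23. n12.fin = -2  [h.ok + B.lab - 24]
24. n17.pre = 15  [terminal]
25. n16.acc = 17  [17]
26. n16.pre = 22  [b.pre * -2 + 52]
27. n18.hot = -5  [terminal]
28. n11.fin = 23  [D.acc + 6]
29. n2.key = 27  [f.hot + B.fin + 6]
30. n2.tag = true  [E.wid == true]
31. n19.lab = 19  [E.key - 8]
32. n19.val = 17  [E.key - 10]
33. n20.ok = 1  [terminal]
34. n19.fin = 0  [B.val + B.lab - 36]
35. n21.sig = 20  [terminal]
36. n1.pre = 20  [(if E.tag then B.fin else g.sig) + 20]
37. n1.lim = "rn"  ["rn"]
38. n1.fin = true  [B.fin > -1]
39. n22.hot = 13  [terminal]
40. n0.pre = 7  [S₁.pre - 13]
41. n0.lim = "mv"  ["mv"]
42. n0.fin = false  [f.hot == S₁.pre]

7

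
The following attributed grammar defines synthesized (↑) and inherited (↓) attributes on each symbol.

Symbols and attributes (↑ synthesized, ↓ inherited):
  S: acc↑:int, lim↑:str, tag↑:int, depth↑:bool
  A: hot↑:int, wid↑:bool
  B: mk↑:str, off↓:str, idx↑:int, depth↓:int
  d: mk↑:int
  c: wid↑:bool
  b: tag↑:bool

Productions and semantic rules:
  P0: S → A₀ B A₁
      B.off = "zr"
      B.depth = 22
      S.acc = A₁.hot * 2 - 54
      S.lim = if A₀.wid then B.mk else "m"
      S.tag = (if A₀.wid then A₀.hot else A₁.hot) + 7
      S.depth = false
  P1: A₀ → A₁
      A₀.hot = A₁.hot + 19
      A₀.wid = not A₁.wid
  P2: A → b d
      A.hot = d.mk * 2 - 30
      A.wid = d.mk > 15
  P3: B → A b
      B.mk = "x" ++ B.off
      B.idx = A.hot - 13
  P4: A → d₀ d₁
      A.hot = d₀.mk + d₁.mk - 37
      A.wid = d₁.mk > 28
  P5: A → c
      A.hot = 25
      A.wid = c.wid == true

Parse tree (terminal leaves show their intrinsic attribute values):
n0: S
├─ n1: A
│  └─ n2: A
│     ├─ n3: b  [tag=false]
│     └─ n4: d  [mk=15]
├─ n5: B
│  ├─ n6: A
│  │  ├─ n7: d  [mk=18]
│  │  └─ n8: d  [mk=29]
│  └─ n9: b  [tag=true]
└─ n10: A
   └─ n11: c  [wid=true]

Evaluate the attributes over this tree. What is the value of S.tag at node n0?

1. n3.tag = false  [terminal]
2. n4.mk = 15  [terminal]
3. n2.hot = 0  [d.mk * 2 - 30]
4. n2.wid = false  [d.mk > 15]
5. n1.hot = 19  [A₁.hot + 19]
6. n1.wid = true  [not A₁.wid]
7. n5.off = "zr"  ["zr"]
8. n5.depth = 22  [22]
9. n7.mk = 18  [terminal]
10. n8.mk = 29  [terminal]
11. n6.hot = 10  [d₀.mk + d₁.mk - 37]
12. n6.wid = true  [d₁.mk > 28]
13. n9.tag = true  [terminal]
14. n5.mk = "xzr"  ["x" ++ B.off]
15. n5.idx = -3  [A.hot - 13]
16. n11.wid = true  [terminal]
17. n10.hot = 25  [25]
18. n10.wid = true  [c.wid == true]
19. n0.acc = -4  [A₁.hot * 2 - 54]
20. n0.lim = "xzr"  [if A₀.wid then B.mk else "m"]
21. n0.tag = 26  [(if A₀.wid then A₀.hot else A₁.hot) + 7]
22. n0.depth = false  [false]

26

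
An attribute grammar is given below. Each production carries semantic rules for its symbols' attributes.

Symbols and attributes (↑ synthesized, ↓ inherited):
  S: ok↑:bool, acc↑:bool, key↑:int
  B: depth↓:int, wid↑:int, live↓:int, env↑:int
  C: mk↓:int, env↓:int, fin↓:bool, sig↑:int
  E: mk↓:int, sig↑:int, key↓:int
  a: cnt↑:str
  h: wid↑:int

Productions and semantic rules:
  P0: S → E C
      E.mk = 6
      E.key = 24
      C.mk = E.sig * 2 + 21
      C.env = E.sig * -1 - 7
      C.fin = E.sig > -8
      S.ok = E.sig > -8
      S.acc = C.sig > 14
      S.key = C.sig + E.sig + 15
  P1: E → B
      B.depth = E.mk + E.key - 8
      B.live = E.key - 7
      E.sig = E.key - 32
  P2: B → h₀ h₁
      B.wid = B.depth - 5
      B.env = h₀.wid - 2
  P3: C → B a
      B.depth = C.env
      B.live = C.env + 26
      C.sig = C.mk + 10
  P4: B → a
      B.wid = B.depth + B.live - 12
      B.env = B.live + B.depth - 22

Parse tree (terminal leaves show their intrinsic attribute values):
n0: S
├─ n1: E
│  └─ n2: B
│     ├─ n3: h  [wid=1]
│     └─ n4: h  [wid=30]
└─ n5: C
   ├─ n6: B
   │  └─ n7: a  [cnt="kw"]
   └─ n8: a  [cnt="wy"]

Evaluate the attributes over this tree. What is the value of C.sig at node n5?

1. n1.mk = 6  [6]
2. n1.key = 24  [24]
3. n2.depth = 22  [E.mk + E.key - 8]
4. n2.live = 17  [E.key - 7]
5. n3.wid = 1  [terminal]
6. n4.wid = 30  [terminal]
7. n2.wid = 17  [B.depth - 5]
8. n2.env = -1  [h₀.wid - 2]
9. n1.sig = -8  [E.key - 32]
10. n5.mk = 5  [E.sig * 2 + 21]
11. n5.env = 1  [E.sig * -1 - 7]
12. n5.fin = false  [E.sig > -8]
13. n6.depth = 1  [C.env]
14. n6.live = 27  [C.env + 26]
15. n7.cnt = "kw"  [terminal]
16. n6.wid = 16  [B.depth + B.live - 12]
17. n6.env = 6  [B.live + B.depth - 22]
18. n8.cnt = "wy"  [terminal]
19. n5.sig = 15  [C.mk + 10]
20. n0.ok = false  [E.sig > -8]
21. n0.acc = true  [C.sig > 14]
22. n0.key = 22  [C.sig + E.sig + 15]

15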